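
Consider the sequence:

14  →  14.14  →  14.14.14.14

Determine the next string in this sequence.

Every step duplicates the string with '.' between the halves.
One more doubling of 14.14.14.14 gives the answer.

14.14.14.14.14.14.14.14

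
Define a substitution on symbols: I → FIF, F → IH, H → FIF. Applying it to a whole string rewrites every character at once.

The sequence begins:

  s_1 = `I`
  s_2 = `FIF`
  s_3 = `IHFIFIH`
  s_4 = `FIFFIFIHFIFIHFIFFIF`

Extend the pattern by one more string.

IHFIFIHIHFIFIHFIFFIFIHFIFIHFIFFIFIHFIFIHIHFIFIH

Applying the rule to each of the 19 symbols of FIFFIFIHFIFIHFIFFIF gives the pieces IH FIF IH IH FIF IH FIF FIF IH FIF IH FIF FIF IH FIF IH IH FIF IH, which concatenate to the answer.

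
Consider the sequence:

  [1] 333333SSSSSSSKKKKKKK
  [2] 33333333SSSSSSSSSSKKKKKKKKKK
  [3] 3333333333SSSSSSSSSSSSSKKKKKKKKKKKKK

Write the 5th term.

The n-th term is 2n+2 3's then 3n+1 S's then 3n+1 K's, where the shown terms are n = 2, 3, 4.
At n = 6 the blocks have lengths 14, 19, 19.

33333333333333SSSSSSSSSSSSSSSSSSSKKKKKKKKKKKKKKKKKKK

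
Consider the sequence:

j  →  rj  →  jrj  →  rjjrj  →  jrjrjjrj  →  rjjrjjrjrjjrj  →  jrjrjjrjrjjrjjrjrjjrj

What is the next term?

rjjrjjrjrjjrjjrjrjjrjrjjrjjrjrjjrj

This is a Fibonacci-style word recurrence s(k) = s(k−2)·s(k−1): e.g. j·rj = jrj.
The next term joins rjjrjjrjrjjrj and jrjrjjrjrjjrjjrjrjjrj.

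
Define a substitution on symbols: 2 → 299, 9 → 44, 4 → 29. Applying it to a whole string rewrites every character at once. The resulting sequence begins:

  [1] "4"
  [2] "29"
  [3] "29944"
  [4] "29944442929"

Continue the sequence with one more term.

Apply φ to 29944442929 symbol by symbol: 2→299, 9→44, 9→44, 4→29, 4→29, 4→29, 4→29, 2→299, 9→44, 2→299, 9→44; joined: 299 44 44 29 29 29 29 299 44 299 44.

2994444292929292994429944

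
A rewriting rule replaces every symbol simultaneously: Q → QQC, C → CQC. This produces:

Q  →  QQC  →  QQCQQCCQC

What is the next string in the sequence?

QQCQQCCQCQQCQQCCQCCQCQQCCQC

Expanding QQCQQCCQC: Q→QQC, Q→QQC, C→CQC, Q→QQC, Q→QQC, C→CQC, C→CQC, Q→QQC, C→CQC. Concatenated: QQC QQC CQC QQC QQC CQC CQC QQC CQC.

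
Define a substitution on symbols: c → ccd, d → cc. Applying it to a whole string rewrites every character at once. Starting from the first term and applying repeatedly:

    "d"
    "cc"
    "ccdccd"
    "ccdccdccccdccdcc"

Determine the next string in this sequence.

Applying the rule to each of the 16 symbols of ccdccdccccdccdcc gives the pieces ccd ccd cc ccd ccd cc ccd ccd ccd ccd cc ccd ccd cc ccd ccd, which concatenate to the answer.

ccdccdccccdccdccccdccdccdccdccccdccdccccdccd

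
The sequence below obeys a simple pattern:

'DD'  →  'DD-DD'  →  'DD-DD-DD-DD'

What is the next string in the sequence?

DD-DD-DD-DD-DD-DD-DD-DD

s(k+1) = s(k)·-·s(k) — each term doubles the last with '-' between the halves.
So the next term is two copies of DD-DD-DD-DD with '-' between the halves.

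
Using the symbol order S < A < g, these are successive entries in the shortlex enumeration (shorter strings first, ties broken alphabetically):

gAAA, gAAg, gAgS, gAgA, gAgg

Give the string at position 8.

Stepping forward 3 times from gAgg: gAgg → ggSS → ggSA, then the target.

ggSg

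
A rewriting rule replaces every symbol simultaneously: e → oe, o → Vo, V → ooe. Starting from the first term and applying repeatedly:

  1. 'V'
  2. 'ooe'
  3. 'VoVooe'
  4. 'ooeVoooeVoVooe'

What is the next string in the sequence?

Rewriting the 14 symbols of ooeVoooeVoVooe one by one yields Vo Vo oe ooe Vo Vo Vo oe ooe Vo ooe Vo Vo oe; concatenated:

VoVooeooeVoVoVooeooeVoooeVoVooe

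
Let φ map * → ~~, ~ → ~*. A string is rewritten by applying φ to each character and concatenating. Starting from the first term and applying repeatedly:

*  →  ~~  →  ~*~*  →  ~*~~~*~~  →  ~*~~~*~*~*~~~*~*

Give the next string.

~*~~~*~*~*~~~*~~~*~~~*~*~*~~~*~~

Applying the rule to each of the 16 symbols of ~*~~~*~*~*~~~*~* gives the pieces ~* ~~ ~* ~* ~* ~~ ~* ~~ ~* ~~ ~* ~* ~* ~~ ~* ~~, which concatenate to the answer.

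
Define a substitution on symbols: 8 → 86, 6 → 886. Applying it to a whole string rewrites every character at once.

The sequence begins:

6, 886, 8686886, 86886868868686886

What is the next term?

86886868688686886868688686886868868686886

φ(86886868868686886) expands symbol-by-symbol to 86 886 86 86 886 86 886 86 86 886 86 886 86 886 86 86 886; joining the 17 pieces gives the next term.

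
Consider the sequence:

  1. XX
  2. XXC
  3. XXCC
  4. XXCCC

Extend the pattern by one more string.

The strings grow by a fixed suffix C each time.
Applying this once more to XXCCC:

XXCCCC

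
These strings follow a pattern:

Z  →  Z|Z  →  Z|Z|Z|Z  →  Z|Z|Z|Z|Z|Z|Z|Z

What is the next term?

Z|Z|Z|Z|Z|Z|Z|Z|Z|Z|Z|Z|Z|Z|Z|Z

s(k+1) = s(k)·|·s(k) — each term doubles the last with '|' between the halves.
So the next term is two copies of Z|Z|Z|Z|Z|Z|Z|Z with '|' between the halves.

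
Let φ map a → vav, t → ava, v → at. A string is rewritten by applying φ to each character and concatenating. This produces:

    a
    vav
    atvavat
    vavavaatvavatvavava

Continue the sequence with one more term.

φ(vavavaatvavatvavava) expands symbol-by-symbol to at vav at vav at vav vav ava at vav at vav ava at vav at vav at vav; joining the 19 pieces gives the next term.

atvavatvavatvavvavavaatvavatvavavaatvavatvavatvav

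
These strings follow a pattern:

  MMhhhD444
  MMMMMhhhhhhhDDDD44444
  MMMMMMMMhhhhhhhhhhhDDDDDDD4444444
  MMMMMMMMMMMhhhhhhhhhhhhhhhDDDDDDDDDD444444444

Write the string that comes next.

Reading off run lengths: M runs 2, 5, 8, 11; h runs 3, 7, 11, 15; D runs 1, 4, 7, 10; 4 runs 3, 5, 7, 9 — each is linear in n (n = 1, 2, …).
At n = 5 the blocks have lengths 14, 19, 13, 11.

MMMMMMMMMMMMMMhhhhhhhhhhhhhhhhhhhDDDDDDDDDDDDD44444444444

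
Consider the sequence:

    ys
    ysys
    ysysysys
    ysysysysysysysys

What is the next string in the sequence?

Every step duplicates the string.
So the next term is two copies of ysysysysysysysys.

ysysysysysysysysysysysysysysysys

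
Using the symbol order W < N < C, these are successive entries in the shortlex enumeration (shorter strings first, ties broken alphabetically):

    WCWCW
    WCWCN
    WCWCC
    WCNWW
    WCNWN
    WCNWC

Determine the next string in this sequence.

Treat WCNWC as a base-3 numeral over the given alphabet and add one, carrying through any trailing C's.

WCNNW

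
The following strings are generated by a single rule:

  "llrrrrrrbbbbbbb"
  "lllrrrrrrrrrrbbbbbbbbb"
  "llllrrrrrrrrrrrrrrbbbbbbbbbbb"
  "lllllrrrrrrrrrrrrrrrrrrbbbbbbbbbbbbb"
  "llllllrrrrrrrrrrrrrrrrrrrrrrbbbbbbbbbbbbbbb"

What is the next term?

lllllllrrrrrrrrrrrrrrrrrrrrrrrrrrbbbbbbbbbbbbbbbbb

The n-th term is n l's then 4n-2 r's then 2n+3 b's, where the shown terms are n = 2, 3, 4, 5, 6.
Setting n = 7 gives 7, 26, 17 characters in each block.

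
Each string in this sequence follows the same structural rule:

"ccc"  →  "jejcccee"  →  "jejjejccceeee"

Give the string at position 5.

jejjejjejjejccceeeeeeee

Each term wraps the previous one in jej on the left and ee on the right.
From jejjejccceeee, 2 further steps: jejjejccceeee → jejjejjejccceeeeee → (answer).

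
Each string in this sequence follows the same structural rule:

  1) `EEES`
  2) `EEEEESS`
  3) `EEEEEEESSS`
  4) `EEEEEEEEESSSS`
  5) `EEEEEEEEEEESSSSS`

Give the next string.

The n-th term is 2n+1 E's then n S's (n = 1, 2, …).
For the next term, n = 6, so the run lengths are 13, 6.

EEEEEEEEEEEEESSSSSS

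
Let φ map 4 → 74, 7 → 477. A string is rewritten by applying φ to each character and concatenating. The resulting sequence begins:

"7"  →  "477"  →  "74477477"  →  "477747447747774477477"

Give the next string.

Applying the rule to each of the 21 symbols of 477747447747774477477 gives the pieces 74 477 477 477 74 477 74 74 477 477 74 477 477 477 74 74 477 477 74 477 477, which concatenate to the answer.

7447747747774477747447747774477477477747447747774477477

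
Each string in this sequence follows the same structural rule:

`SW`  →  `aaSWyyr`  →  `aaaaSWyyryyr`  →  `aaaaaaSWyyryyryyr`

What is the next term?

aaaaaaaaSWyyryyryyryyr

Each term wraps the previous one in aa on the left and yyr on the right.
So the next term is aa·aaaaaaSWyyryyryyr·yyr.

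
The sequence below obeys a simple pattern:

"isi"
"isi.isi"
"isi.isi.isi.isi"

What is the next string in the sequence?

isi.isi.isi.isi.isi.isi.isi.isi

Every step duplicates the string with '.' between the halves.
So the next term is two copies of isi.isi.isi.isi with '.' between the halves.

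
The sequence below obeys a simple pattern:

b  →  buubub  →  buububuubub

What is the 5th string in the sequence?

buububuububuububuubub

Every step adds buubu at the front: s(k+1) = buubu·s(k).
From buububuubub, 2 further steps: buububuubub → buububuububuubub → (answer).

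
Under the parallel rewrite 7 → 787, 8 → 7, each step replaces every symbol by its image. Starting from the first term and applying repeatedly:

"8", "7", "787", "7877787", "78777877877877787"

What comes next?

Rewriting the 17 symbols of 78777877877877787 one by one yields 787 7 787 787 787 7 787 787 7 787 787 7 787 787 787 7 787; concatenated:

78777877877877787787778778777877877877787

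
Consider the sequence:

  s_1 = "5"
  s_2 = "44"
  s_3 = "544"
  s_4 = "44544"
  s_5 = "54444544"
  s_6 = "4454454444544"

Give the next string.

544445444454454444544

From term 3 onward, concatenate the second-to-last term with the last: 5·44 = 544, 44·544 = 44544, …
Continuing: 54444544 · 4454454444544 gives term 7.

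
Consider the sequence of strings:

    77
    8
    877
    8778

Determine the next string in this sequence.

From term 3 onward, concatenate the last term with the second-to-last: 8·77 = 877, 877·8 = 8778, …
Continuing: 8778 · 877 gives term 5.

8778877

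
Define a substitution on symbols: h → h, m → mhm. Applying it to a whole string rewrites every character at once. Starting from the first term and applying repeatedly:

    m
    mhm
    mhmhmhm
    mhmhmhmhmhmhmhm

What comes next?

Rewriting the 15 symbols of mhmhmhmhmhmhmhm one by one yields mhm h mhm h mhm h mhm h mhm h mhm h mhm h mhm; concatenated:

mhmhmhmhmhmhmhmhmhmhmhmhmhmhmhm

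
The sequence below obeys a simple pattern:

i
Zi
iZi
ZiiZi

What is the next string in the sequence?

iZiZiiZi

Each term (from the third on) is the two preceding terms concatenated in order: term 3 = i·Zi = iZi.
So term 5 is iZi·ZiiZi.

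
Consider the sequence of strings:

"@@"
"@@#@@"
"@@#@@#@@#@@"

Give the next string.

Every step duplicates the string with '#' between the halves.
Doubling @@#@@#@@#@@ with '#' between the halves:

@@#@@#@@#@@#@@#@@#@@#@@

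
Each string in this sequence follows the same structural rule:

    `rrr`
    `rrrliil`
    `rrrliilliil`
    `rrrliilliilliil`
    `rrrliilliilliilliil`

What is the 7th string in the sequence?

rrrliilliilliilliilliilliil

Each term is the previous one with liil appended.
From rrrliilliilliilliil, 2 further steps: rrrliilliilliilliil → rrrliilliilliilliilliil → (answer).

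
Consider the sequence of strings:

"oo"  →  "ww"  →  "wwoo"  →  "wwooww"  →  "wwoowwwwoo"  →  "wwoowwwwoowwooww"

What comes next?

From term 3 onward, concatenate the last term with the second-to-last: ww·oo = wwoo, wwoo·ww = wwooww, …
So term 7 is wwoowwwwoowwooww·wwoowwwwoo.

wwoowwwwoowwoowwwwoowwwwoo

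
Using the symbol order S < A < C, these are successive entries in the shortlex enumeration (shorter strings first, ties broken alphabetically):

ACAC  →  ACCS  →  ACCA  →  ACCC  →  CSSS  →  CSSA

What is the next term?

CSSC

Treat CSSA as a base-3 numeral over the given alphabet and add one, carrying through any trailing C's.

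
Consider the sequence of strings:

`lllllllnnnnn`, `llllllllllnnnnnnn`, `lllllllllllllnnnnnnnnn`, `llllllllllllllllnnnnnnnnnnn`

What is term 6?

Reading off run lengths: l runs 7, 10, 13, 16; n runs 5, 7, 9, 11 — each is linear in n, where the shown terms are n = 2, 3, 4, 5.
At n = 7 the blocks have lengths 22, 15.

llllllllllllllllllllllnnnnnnnnnnnnnnn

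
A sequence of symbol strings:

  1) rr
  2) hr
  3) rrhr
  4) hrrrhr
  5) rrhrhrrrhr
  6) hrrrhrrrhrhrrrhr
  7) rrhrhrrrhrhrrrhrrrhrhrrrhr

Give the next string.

hrrrhrrrhrhrrrhrrrhrhrrrhrhrrrhrrrhrhrrrhr

From term 3 onward, concatenate the second-to-last term with the last: rr·hr = rrhr, hr·rrhr = hrrrhr, …
So term 8 is hrrrhrrrhrhrrrhr·rrhrhrrrhrhrrrhrrrhrhrrrhr.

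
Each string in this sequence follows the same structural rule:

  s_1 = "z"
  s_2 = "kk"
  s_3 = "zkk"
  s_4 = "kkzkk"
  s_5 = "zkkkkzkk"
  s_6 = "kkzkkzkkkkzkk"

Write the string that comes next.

From term 3 onward, concatenate the second-to-last term with the last: z·kk = zkk, kk·zkk = kkzkk, …
Continuing: zkkkkzkk · kkzkkzkkkkzkk gives term 7.

zkkkkzkkkkzkkzkkkkzkk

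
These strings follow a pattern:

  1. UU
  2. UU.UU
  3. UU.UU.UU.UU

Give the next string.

UU.UU.UU.UU.UU.UU.UU.UU

s(k+1) = s(k)·.·s(k) — each term doubles the last with '.' between the halves.
One more doubling of UU.UU.UU.UU gives the answer.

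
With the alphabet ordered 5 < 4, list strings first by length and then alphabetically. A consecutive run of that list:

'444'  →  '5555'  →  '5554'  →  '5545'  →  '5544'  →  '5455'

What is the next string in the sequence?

The successor of 5455 increments the rightmost position that isn't already 4 and resets every position after it to 5.

5454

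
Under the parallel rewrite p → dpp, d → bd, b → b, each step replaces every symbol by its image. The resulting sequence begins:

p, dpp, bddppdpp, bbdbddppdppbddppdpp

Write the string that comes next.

bbbdbbdbddppdppbddppdppbbdbddppdppbddppdpp

Replace each of the 19 characters of bbdbddppdppbddppdpp in place — b b bd b bd bd dpp dpp bd dpp dpp b bd bd dpp dpp bd dpp dpp — and concatenate.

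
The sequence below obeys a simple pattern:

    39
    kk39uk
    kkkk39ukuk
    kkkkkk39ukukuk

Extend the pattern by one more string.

Every step adds kk to the front and uk to the end of the previous string.
Applying this once more to kkkkkk39ukukuk:

kkkkkkkk39ukukukuk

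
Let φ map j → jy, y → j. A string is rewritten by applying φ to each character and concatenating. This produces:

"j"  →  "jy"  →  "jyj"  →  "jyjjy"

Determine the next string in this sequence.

jyjjyjyj

Rewriting each symbol of jyjjy: j→jy, y→j, j→jy, j→jy, y→j, which concatenates to jy j jy jy j.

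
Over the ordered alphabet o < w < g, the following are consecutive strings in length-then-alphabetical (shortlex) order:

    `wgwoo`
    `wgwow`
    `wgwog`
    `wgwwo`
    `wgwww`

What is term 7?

Stepping forward 2 times from wgwww: wgwww → wgwwg, then the target.

wgwgo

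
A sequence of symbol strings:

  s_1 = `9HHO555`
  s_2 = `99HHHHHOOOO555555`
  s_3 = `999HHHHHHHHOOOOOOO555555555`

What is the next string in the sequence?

Term n consists of n 9's, followed by 3n-1 H's, followed by 3n-2 O's, followed by 3n 5's (n = 1, 2, …).
At n = 4 the blocks have lengths 4, 11, 10, 12.

9999HHHHHHHHHHHOOOOOOOOOO555555555555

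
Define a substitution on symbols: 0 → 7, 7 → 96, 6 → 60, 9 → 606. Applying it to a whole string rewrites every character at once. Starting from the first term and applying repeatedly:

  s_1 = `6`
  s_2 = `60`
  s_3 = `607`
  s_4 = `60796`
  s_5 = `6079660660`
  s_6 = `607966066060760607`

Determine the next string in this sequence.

6079660660607606076079660760796

Replace each of the 18 characters of 607966066060760607 in place — 60 7 96 606 60 60 7 60 60 7 60 7 96 60 7 60 7 96 — and concatenate.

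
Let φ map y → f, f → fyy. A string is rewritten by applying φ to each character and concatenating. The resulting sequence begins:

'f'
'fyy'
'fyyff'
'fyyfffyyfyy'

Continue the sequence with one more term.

Apply φ to fyyfffyyfyy symbol by symbol: f→fyy, y→f, y→f, f→fyy, f→fyy, f→fyy, y→f, y→f, f→fyy, y→f, y→f; joined: fyy f f fyy fyy fyy f f fyy f f.

fyyfffyyfyyfyyfffyyff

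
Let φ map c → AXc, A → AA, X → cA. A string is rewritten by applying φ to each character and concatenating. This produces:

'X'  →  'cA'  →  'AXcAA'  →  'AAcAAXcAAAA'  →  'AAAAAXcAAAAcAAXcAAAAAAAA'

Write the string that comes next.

Rewriting the 24 symbols of AAAAAXcAAAAcAAXcAAAAAAAA one by one yields AA AA AA AA AA cA AXc AA AA AA AA AXc AA AA cA AXc AA AA AA AA AA AA AA AA; concatenated:

AAAAAAAAAAcAAXcAAAAAAAAAXcAAAAcAAXcAAAAAAAAAAAAAAAA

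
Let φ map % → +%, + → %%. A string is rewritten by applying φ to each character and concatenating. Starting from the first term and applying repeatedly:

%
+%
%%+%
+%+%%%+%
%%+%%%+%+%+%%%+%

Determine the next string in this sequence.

+%+%%%+%+%+%%%+%%%+%%%+%+%+%%%+%

φ(%%+%%%+%+%+%%%+%) expands symbol-by-symbol to +% +% %% +% +% +% %% +% %% +% %% +% +% +% %% +%; joining the 16 pieces gives the next term.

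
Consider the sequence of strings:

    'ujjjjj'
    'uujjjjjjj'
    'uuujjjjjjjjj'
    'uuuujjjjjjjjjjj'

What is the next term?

uuuuujjjjjjjjjjjjj

Reading off run lengths: u runs 1, 2, 3, 4; j runs 5, 7, 9, 11 — each is linear in n, where the shown terms are n = 2, 3, 4, 5.
At n = 6 the blocks have lengths 5, 13.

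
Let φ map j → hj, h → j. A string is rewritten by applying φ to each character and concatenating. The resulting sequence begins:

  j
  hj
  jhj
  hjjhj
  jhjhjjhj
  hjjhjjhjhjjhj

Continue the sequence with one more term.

Rewriting the 13 symbols of hjjhjjhjhjjhj one by one yields j hj hj j hj hj j hj j hj hj j hj; concatenated:

jhjhjjhjhjjhjjhjhjjhj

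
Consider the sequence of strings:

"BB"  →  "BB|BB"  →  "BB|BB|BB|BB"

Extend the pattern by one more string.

BB|BB|BB|BB|BB|BB|BB|BB

Each string is two copies of the previous one joined by '|'.
One more doubling of BB|BB|BB|BB gives the answer.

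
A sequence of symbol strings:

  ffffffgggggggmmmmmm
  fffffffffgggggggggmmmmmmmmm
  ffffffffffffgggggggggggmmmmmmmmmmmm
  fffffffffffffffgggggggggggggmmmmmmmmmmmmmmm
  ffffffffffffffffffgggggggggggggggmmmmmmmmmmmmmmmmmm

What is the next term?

fffffffffffffffffffffgggggggggggggggggmmmmmmmmmmmmmmmmmmmmm

Term n consists of 3n f's, followed by 2n+3 g's, followed by 3n m's, where the shown terms are n = 2, 3, 4, 5, 6.
Setting n = 7 gives 21, 17, 21 characters in each block.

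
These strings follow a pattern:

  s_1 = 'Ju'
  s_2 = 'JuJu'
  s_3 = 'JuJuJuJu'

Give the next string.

s(k+1) = s(k)·s(k) — each term doubles the last.
So the next term is two copies of JuJuJuJu.

JuJuJuJuJuJuJuJu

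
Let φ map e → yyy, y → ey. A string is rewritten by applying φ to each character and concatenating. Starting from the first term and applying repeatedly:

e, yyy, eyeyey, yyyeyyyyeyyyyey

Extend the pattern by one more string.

eyeyeyyyyeyeyeyeyyyyeyeyeyeyyyyey

Replace each of the 15 characters of yyyeyyyyeyyyyey in place — ey ey ey yyy ey ey ey ey yyy ey ey ey ey yyy ey — and concatenate.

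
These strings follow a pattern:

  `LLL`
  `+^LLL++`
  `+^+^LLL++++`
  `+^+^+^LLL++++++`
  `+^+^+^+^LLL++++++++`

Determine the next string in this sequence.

+^+^+^+^+^LLL++++++++++

Every step adds +^ to the front and ++ to the end of the previous string.
So the next term is +^·+^+^+^+^LLL++++++++·++.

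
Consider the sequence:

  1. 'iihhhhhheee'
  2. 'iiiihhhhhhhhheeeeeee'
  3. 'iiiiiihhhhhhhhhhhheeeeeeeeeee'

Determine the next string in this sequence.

iiiiiiiihhhhhhhhhhhhhhheeeeeeeeeeeeeee

Reading off run lengths: i runs 2, 4, 6; h runs 6, 9, 12; e runs 3, 7, 11 — each is linear in n (n = 1, 2, …).
For the next term, n = 4, so the run lengths are 8, 15, 15.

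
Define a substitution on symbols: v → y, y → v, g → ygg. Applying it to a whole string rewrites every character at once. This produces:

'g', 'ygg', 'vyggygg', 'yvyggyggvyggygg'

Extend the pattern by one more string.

Replace each of the 15 characters of yvyggyggvyggygg in place — v y v ygg ygg v ygg ygg y v ygg ygg v ygg ygg — and concatenate.

vyvyggyggvyggyggyvyggyggvyggygg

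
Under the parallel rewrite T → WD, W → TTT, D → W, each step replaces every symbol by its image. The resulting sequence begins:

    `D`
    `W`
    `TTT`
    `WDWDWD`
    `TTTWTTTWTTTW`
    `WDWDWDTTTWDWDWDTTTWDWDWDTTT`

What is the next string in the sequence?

Rewriting the 27 symbols of WDWDWDTTTWDWDWDTTTWDWDWDTTT one by one yields TTT W TTT W TTT W WD WD WD TTT W TTT W TTT W WD WD WD TTT W TTT W TTT W WD WD WD; concatenated:

TTTWTTTWTTTWWDWDWDTTTWTTTWTTTWWDWDWDTTTWTTTWTTTWWDWDWD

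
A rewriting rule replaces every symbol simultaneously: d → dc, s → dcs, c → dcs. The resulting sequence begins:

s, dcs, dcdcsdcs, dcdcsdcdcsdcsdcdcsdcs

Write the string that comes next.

Rewriting the 21 symbols of dcdcsdcdcsdcsdcdcsdcs one by one yields dc dcs dc dcs dcs dc dcs dc dcs dcs dc dcs dcs dc dcs dc dcs dcs dc dcs dcs; concatenated:

dcdcsdcdcsdcsdcdcsdcdcsdcsdcdcsdcsdcdcsdcdcsdcsdcdcsdcs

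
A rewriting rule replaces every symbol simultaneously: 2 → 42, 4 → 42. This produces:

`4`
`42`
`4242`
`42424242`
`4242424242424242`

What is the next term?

42424242424242424242424242424242

Applying the rule to each of the 16 symbols of 4242424242424242 gives the pieces 42 42 42 42 42 42 42 42 42 42 42 42 42 42 42 42, which concatenate to the answer.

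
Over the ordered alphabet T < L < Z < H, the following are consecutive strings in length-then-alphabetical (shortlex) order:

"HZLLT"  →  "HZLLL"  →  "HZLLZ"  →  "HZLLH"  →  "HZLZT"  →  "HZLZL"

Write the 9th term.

Advancing 3 positions from HZLZL through HZLZL → HZLZZ → HZLZH reaches term 9.

HZLHT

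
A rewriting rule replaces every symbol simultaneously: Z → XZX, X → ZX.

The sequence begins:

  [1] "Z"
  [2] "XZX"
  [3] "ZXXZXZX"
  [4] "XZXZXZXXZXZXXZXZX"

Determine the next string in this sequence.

φ(XZXZXZXXZXZXXZXZX) expands symbol-by-symbol to ZX XZX ZX XZX ZX XZX ZX ZX XZX ZX XZX ZX ZX XZX ZX XZX ZX; joining the 17 pieces gives the next term.

ZXXZXZXXZXZXXZXZXZXXZXZXXZXZXZXXZXZXXZXZX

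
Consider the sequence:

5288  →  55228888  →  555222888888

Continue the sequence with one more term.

5555222288888888

Each string has the form 5^{n} 2^{n} 8^{2n} (n = 1, 2, …).
At n = 4 the blocks have lengths 4, 4, 8.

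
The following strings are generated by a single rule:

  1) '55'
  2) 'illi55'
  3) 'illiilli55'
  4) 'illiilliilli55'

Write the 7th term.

illiilliilliilliilliilli55

Every step adds illi at the front: s(k+1) = illi·s(k).
From illiilliilli55, 3 further steps: illiilliilli55 → illiilliilliilli55 → illiilliilliilliilli55 → (answer).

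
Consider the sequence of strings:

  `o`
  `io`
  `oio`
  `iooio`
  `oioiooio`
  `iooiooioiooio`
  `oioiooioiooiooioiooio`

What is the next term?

From term 3 onward, concatenate the second-to-last term with the last: o·io = oio, io·oio = iooio, …
So term 8 is iooiooioiooio·oioiooioiooiooioiooio.

iooiooioiooiooioiooioiooiooioiooio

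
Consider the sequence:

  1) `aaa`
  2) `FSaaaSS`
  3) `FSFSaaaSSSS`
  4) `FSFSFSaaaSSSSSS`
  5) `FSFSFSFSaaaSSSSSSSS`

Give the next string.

FSFSFSFSFSaaaSSSSSSSSSS

Each term wraps the previous one in FS on the left and SS on the right.
So the next term is FS·FSFSFSFSaaaSSSSSSSS·SS.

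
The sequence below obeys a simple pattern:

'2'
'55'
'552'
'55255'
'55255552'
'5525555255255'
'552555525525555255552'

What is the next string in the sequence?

This is a Fibonacci-style word recurrence s(k) = s(k−1)·s(k−2): e.g. 55·2 = 552.
So term 8 is 552555525525555255552·5525555255255.

5525555255255552555525525555255255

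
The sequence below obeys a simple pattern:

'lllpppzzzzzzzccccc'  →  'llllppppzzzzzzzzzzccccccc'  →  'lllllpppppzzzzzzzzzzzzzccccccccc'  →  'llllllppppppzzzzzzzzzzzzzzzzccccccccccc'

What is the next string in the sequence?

lllllllpppppppzzzzzzzzzzzzzzzzzzzccccccccccccc

Term n consists of n+1 l's, followed by n+1 p's, followed by 3n+1 z's, followed by 2n+1 c's, where the shown terms are n = 2, 3, 4, 5.
Setting n = 6 gives 7, 7, 19, 13 characters in each block.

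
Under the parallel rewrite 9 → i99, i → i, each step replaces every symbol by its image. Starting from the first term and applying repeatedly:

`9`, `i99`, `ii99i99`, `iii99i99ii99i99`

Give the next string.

Applying the rule to each of the 15 symbols of iii99i99ii99i99 gives the pieces i i i i99 i99 i i99 i99 i i i99 i99 i i99 i99, which concatenate to the answer.

iiii99i99ii99i99iii99i99ii99i99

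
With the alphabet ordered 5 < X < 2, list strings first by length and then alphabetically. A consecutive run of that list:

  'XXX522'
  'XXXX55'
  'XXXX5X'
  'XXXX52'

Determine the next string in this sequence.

The successor of XXXX52 increments the rightmost position that isn't already 2 and resets every position after it to 5.

XXXXX5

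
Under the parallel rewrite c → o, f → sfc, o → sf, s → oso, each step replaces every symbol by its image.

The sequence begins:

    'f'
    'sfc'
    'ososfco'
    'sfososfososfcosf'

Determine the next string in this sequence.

ososfcsfososfososfcsfososfososfcosfososfc

Replace each of the 16 characters of sfososfososfcosf in place — oso sfc sf oso sf oso sfc sf oso sf oso sfc o sf oso sfc — and concatenate.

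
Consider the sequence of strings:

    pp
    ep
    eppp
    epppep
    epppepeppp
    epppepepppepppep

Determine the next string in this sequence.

Each term (from the third on) is the previous term followed by the one before it: term 3 = ep·pp = eppp.
So term 7 is epppepepppepppep·epppepeppp.

epppepepppepppepepppepeppp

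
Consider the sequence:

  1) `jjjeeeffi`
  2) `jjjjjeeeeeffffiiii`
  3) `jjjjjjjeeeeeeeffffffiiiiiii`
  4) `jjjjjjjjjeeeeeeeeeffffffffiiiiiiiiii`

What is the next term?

jjjjjjjjjjjeeeeeeeeeeeffffffffffiiiiiiiiiiiii

Term n consists of 2n+1 j's, followed by 2n+1 e's, followed by 2n f's, followed by 3n-2 i's (n = 1, 2, …).
At n = 5 the blocks have lengths 11, 11, 10, 13.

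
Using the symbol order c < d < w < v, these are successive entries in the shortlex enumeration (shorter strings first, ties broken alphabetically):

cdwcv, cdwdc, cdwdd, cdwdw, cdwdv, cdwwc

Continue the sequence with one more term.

cdwwd

Treat cdwwc as a base-4 numeral over the given alphabet and add one, carrying through any trailing v's.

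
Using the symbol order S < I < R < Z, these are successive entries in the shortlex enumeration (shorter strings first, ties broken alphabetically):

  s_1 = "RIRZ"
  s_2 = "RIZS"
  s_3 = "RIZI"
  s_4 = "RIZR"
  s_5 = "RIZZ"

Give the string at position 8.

RRSR

Advancing 3 positions from RIZZ through RIZZ → RRSS → RRSI reaches term 8.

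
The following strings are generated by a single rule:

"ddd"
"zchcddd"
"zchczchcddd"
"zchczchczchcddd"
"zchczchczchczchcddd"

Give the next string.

Every step adds zchc at the front: s(k+1) = zchc·s(k).
So the next term is zchc·zchczchczchczchcddd.

zchczchczchczchczchcddd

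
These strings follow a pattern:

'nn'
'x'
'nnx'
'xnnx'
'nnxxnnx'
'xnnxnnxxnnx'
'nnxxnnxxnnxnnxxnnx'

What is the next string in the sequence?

Each term (from the third on) is the two preceding terms concatenated in order: term 3 = nn·x = nnx.
Continuing: xnnxnnxxnnx · nnxxnnxxnnxnnxxnnx gives term 8.

xnnxnnxxnnxnnxxnnxxnnxnnxxnnx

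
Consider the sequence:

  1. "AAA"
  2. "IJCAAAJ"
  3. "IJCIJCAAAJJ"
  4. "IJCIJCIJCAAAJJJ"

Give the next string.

IJCIJCIJCIJCAAAJJJJ

Every step adds IJC to the front and J to the end of the previous string.
So the next term is IJC·IJCIJCIJCAAAJJJ·J.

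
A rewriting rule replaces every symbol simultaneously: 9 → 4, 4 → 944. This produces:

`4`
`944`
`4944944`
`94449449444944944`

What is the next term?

Rewriting the 17 symbols of 94449449444944944 one by one yields 4 944 944 944 4 944 944 4 944 944 944 4 944 944 4 944 944; concatenated:

49449449444944944494494494449449444944944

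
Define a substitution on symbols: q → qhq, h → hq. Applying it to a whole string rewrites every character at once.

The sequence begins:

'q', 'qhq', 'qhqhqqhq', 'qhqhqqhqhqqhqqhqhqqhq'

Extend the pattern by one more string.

qhqhqqhqhqqhqqhqhqqhqhqqhqqhqhqqhqqhqhqqhqhqqhqqhqhqqhq

φ(qhqhqqhqhqqhqqhqhqqhq) expands symbol-by-symbol to qhq hq qhq hq qhq qhq hq qhq hq qhq qhq hq qhq qhq hq qhq hq qhq qhq hq qhq; joining the 21 pieces gives the next term.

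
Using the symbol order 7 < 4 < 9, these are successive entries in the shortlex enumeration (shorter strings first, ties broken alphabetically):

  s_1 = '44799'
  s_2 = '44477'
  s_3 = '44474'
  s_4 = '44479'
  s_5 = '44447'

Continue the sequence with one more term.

Treat 44447 as a base-3 numeral over the given alphabet and add one, carrying through any trailing 9's.

44444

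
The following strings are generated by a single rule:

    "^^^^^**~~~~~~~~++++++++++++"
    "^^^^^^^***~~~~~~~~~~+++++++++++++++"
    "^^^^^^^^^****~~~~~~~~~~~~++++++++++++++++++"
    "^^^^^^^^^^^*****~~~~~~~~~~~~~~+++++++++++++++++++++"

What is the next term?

^^^^^^^^^^^^^******~~~~~~~~~~~~~~~~++++++++++++++++++++++++

Term n consists of 2n-1 ^'s, followed by n-1 *'s, followed by 2n+2 ~'s, followed by 3n+3 +'s, where the shown terms are n = 3, 4, 5, 6.
At n = 7 the blocks have lengths 13, 6, 16, 24.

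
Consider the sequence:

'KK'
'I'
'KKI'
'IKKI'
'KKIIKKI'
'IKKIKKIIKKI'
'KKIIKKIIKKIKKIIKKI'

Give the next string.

IKKIKKIIKKIKKIIKKIIKKIKKIIKKI

This is a Fibonacci-style word recurrence s(k) = s(k−2)·s(k−1): e.g. KK·I = KKI.
Continuing: IKKIKKIIKKI · KKIIKKIIKKIKKIIKKI gives term 8.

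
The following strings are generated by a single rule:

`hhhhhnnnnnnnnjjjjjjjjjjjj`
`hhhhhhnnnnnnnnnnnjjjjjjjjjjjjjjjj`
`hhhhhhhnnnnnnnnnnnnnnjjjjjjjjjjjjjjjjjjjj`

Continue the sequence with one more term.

Term n consists of n+2 h's, followed by 3n-1 n's, followed by 4n j's, where the shown terms are n = 3, 4, 5.
For the next term, n = 6, so the run lengths are 8, 17, 24.

hhhhhhhhnnnnnnnnnnnnnnnnnjjjjjjjjjjjjjjjjjjjjjjjj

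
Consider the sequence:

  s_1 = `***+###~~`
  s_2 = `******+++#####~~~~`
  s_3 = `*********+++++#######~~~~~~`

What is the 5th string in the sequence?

The n-th term is 3n *'s then 2n-1 +'s then 2n+1 #'s then 2n ~'s (n = 1, 2, …).
At n = 5 the blocks have lengths 15, 9, 11, 10.

***************+++++++++###########~~~~~~~~~~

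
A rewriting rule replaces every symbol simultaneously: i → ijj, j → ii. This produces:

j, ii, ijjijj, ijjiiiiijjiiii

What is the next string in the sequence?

Rewriting the 14 symbols of ijjiiiiijjiiii one by one yields ijj ii ii ijj ijj ijj ijj ijj ii ii ijj ijj ijj ijj; concatenated:

ijjiiiiijjijjijjijjijjiiiiijjijjijjijj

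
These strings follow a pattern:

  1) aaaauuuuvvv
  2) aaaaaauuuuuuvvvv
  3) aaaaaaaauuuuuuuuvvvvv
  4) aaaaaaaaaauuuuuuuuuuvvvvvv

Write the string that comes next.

aaaaaaaaaaaauuuuuuuuuuuuvvvvvvv

Each string has the form a^{2n} u^{2n} v^{n+1}, where the shown terms are n = 2, 3, 4, 5.
At n = 6 the blocks have lengths 12, 12, 7.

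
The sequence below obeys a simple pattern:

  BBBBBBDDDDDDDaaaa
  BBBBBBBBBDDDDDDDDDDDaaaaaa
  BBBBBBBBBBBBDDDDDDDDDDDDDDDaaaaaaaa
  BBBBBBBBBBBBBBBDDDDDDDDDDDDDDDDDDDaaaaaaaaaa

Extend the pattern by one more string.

BBBBBBBBBBBBBBBBBBDDDDDDDDDDDDDDDDDDDDDDDaaaaaaaaaaaa

Term n consists of 3n B's, followed by 4n-1 D's, followed by 2n a's, where the shown terms are n = 2, 3, 4, 5.
For the next term, n = 6, so the run lengths are 18, 23, 12.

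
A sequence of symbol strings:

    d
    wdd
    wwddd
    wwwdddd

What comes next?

wwwwddddd

Each term wraps the previous one in w on the left and d on the right.
One more step from wwwdddd gives the answer.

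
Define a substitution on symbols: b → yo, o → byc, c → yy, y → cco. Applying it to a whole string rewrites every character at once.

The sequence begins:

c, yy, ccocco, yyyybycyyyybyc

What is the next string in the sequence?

Rewriting the 14 symbols of yyyybycyyyybyc one by one yields cco cco cco cco yo cco yy cco cco cco cco yo cco yy; concatenated:

ccoccoccoccoyoccoyyccoccoccoccoyoccoyy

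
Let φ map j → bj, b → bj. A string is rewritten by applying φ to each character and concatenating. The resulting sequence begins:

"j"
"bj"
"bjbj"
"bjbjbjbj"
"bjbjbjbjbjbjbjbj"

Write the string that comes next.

Rewriting the 16 symbols of bjbjbjbjbjbjbjbj one by one yields bj bj bj bj bj bj bj bj bj bj bj bj bj bj bj bj; concatenated:

bjbjbjbjbjbjbjbjbjbjbjbjbjbjbjbj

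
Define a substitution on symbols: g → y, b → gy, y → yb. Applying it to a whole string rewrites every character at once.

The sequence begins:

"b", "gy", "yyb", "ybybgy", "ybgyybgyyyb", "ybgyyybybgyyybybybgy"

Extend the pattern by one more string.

Rewriting the 20 symbols of ybgyyybybgyyybybybgy one by one yields yb gy y yb yb yb gy yb gy y yb yb yb gy yb gy yb gy y yb; concatenated:

ybgyyybybybgyybgyyybybybgyybgyybgyyyb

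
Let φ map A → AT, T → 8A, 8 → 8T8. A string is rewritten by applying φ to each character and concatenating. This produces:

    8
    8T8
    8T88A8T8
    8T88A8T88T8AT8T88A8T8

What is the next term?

Applying the rule to each of the 21 symbols of 8T88A8T88T8AT8T88A8T8 gives the pieces 8T8 8A 8T8 8T8 AT 8T8 8A 8T8 8T8 8A 8T8 AT 8A 8T8 8A 8T8 8T8 AT 8T8 8A 8T8, which concatenate to the answer.

8T88A8T88T8AT8T88A8T88T88A8T8AT8A8T88A8T88T8AT8T88A8T8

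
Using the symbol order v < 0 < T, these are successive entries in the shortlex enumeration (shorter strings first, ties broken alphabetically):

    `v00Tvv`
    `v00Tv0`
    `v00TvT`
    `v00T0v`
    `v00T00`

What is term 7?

v00TTv

Continuing the enumeration 2 steps past v00T00: v00T00 → v00T0T → (answer).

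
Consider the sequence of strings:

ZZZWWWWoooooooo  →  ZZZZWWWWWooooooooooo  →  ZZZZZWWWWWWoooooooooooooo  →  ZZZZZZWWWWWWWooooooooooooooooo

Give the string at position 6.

ZZZZZZZZWWWWWWWWWooooooooooooooooooooooo

Reading off run lengths: Z runs 3, 4, 5, 6; W runs 4, 5, 6, 7; o runs 8, 11, 14, 17 — each is linear in n, where the shown terms are n = 3, 4, 5, 6.
For term 6, n = 8, so the run lengths are 8, 9, 23.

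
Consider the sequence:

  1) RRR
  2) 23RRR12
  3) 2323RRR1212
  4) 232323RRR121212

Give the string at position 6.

s(k+1) = 23·s(k)·12, so each term gains 23 as a prefix and 12 as a suffix.
From 232323RRR121212, 2 further steps: 232323RRR121212 → 23232323RRR12121212 → (answer).

2323232323RRR1212121212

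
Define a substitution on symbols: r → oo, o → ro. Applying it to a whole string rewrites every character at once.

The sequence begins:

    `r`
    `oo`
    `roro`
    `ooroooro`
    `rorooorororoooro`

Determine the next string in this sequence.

Rewriting the 16 symbols of rorooorororoooro one by one yields oo ro oo ro ro ro oo ro oo ro oo ro ro ro oo ro; concatenated:

oorooorororooorooorooorororoooro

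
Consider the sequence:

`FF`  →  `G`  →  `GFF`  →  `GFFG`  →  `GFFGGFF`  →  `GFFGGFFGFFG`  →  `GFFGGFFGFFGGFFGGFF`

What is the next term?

This is a Fibonacci-style word recurrence s(k) = s(k−1)·s(k−2): e.g. G·FF = GFF.
So term 8 is GFFGGFFGFFGGFFGGFF·GFFGGFFGFFG.

GFFGGFFGFFGGFFGGFFGFFGGFFGFFG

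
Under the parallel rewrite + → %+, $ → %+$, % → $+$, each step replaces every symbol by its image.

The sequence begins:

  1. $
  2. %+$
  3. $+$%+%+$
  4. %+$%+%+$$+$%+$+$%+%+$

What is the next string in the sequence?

$+$%+%+$$+$%+$+$%+%+$%+$%+%+$$+$%+%+$%+%+$$+$%+$+$%+%+$

φ(%+$%+%+$$+$%+$+$%+%+$) expands symbol-by-symbol to $+$ %+ %+$ $+$ %+ $+$ %+ %+$ %+$ %+ %+$ $+$ %+ %+$ %+ %+$ $+$ %+ $+$ %+ %+$; joining the 21 pieces gives the next term.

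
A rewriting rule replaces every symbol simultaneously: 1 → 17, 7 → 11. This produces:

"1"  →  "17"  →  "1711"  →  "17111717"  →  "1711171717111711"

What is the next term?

17111717171117111711171717111717

φ(1711171717111711) expands symbol-by-symbol to 17 11 17 17 17 11 17 11 17 11 17 17 17 11 17 17; joining the 16 pieces gives the next term.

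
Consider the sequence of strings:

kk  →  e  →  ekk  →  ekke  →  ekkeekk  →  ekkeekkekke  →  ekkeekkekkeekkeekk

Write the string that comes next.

ekkeekkekkeekkeekkekkeekkekke

Each term (from the third on) is the previous term followed by the one before it: term 3 = e·kk = ekk.
So term 8 is ekkeekkekkeekkeekk·ekkeekkekke.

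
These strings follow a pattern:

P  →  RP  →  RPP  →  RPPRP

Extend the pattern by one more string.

RPPRPRPP

From term 3 onward, concatenate the last term with the second-to-last: RP·P = RPP, RPP·RP = RPPRP, …
The next term joins RPPRP and RPP.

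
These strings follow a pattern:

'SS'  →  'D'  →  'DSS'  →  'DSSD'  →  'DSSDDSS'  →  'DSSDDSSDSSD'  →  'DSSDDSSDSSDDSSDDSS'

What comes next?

Each term (from the third on) is the previous term followed by the one before it: term 3 = D·SS = DSS.
Continuing: DSSDDSSDSSDDSSDDSS · DSSDDSSDSSD gives term 8.

DSSDDSSDSSDDSSDDSSDSSDDSSDSSD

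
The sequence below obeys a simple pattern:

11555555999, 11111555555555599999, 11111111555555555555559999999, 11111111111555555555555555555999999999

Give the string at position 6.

Reading off run lengths: 1 runs 2, 5, 8, 11; 5 runs 6, 10, 14, 18; 9 runs 3, 5, 7, 9 — each is linear in n (n = 1, 2, …).
At n = 6 the blocks have lengths 17, 26, 13.

11111111111111111555555555555555555555555559999999999999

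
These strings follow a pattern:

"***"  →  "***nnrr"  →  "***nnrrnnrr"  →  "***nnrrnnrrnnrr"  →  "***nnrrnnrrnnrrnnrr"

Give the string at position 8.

***nnrrnnrrnnrrnnrrnnrrnnrrnnrr

Every step adds nnrr to the end: s(k+1) = s(k)·nnrr.
From ***nnrrnnrrnnrrnnrr, 3 further steps: ***nnrrnnrrnnrrnnrr → ***nnrrnnrrnnrrnnrrnnrr → ***nnrrnnrrnnrrnnrrnnrrnnrr → (answer).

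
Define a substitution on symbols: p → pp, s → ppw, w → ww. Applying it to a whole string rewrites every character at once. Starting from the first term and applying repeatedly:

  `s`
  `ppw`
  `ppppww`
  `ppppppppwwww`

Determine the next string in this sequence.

ppppppppppppppppwwwwwwww

Expanding ppppppppwwww: p→pp, p→pp, p→pp, p→pp, p→pp, p→pp, p→pp, p→pp, w→ww, w→ww, w→ww, w→ww. Concatenated: pp pp pp pp pp pp pp pp ww ww ww ww.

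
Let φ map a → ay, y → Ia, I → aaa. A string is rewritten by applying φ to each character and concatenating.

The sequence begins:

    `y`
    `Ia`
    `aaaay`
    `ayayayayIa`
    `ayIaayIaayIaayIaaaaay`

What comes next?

ayIaaaaayayIaaaaayayIaaaaayayIaaaaayayayayayIa

Applying the rule to each of the 21 symbols of ayIaayIaayIaayIaaaaay gives the pieces ay Ia aaa ay ay Ia aaa ay ay Ia aaa ay ay Ia aaa ay ay ay ay ay Ia, which concatenate to the answer.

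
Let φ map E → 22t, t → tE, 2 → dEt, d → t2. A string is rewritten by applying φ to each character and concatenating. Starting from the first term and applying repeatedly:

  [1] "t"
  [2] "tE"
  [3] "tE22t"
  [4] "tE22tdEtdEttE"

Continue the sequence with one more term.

Rewriting the 13 symbols of tE22tdEtdEttE one by one yields tE 22t dEt dEt tE t2 22t tE t2 22t tE tE 22t; concatenated:

tE22tdEtdEttEt222ttEt222ttEtE22t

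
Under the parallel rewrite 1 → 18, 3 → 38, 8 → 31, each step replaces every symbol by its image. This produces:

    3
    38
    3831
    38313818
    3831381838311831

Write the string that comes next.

38313818383118313831381818313818

Applying the rule to each of the 16 symbols of 3831381838311831 gives the pieces 38 31 38 18 38 31 18 31 38 31 38 18 18 31 38 18, which concatenate to the answer.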